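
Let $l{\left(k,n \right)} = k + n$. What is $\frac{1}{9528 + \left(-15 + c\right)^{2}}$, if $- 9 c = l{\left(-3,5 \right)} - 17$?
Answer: $\frac{9}{87352} \approx 0.00010303$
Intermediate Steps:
$c = \frac{5}{3}$ ($c = - \frac{\left(-3 + 5\right) - 17}{9} = - \frac{2 - 17}{9} = \left(- \frac{1}{9}\right) \left(-15\right) = \frac{5}{3} \approx 1.6667$)
$\frac{1}{9528 + \left(-15 + c\right)^{2}} = \frac{1}{9528 + \left(-15 + \frac{5}{3}\right)^{2}} = \frac{1}{9528 + \left(- \frac{40}{3}\right)^{2}} = \frac{1}{9528 + \frac{1600}{9}} = \frac{1}{\frac{87352}{9}} = \frac{9}{87352}$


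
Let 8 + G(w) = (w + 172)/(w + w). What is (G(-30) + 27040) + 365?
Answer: 821839/30 ≈ 27395.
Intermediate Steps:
G(w) = -8 + (172 + w)/(2*w) (G(w) = -8 + (w + 172)/(w + w) = -8 + (172 + w)/((2*w)) = -8 + (172 + w)*(1/(2*w)) = -8 + (172 + w)/(2*w))
(G(-30) + 27040) + 365 = ((-15/2 + 86/(-30)) + 27040) + 365 = ((-15/2 + 86*(-1/30)) + 27040) + 365 = ((-15/2 - 43/15) + 27040) + 365 = (-311/30 + 27040) + 365 = 810889/30 + 365 = 821839/30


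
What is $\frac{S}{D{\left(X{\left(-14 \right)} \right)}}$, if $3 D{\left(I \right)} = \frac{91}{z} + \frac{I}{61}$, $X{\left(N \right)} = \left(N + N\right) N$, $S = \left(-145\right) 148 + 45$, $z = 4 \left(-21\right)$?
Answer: $- \frac{47027340}{3911} \approx -12024.0$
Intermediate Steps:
$z = -84$
$S = -21415$ ($S = -21460 + 45 = -21415$)
$X{\left(N \right)} = 2 N^{2}$ ($X{\left(N \right)} = 2 N N = 2 N^{2}$)
$D{\left(I \right)} = - \frac{13}{36} + \frac{I}{183}$ ($D{\left(I \right)} = \frac{\frac{91}{-84} + \frac{I}{61}}{3} = \frac{91 \left(- \frac{1}{84}\right) + I \frac{1}{61}}{3} = \frac{- \frac{13}{12} + \frac{I}{61}}{3} = - \frac{13}{36} + \frac{I}{183}$)
$\frac{S}{D{\left(X{\left(-14 \right)} \right)}} = - \frac{21415}{- \frac{13}{36} + \frac{2 \left(-14\right)^{2}}{183}} = - \frac{21415}{- \frac{13}{36} + \frac{2 \cdot 196}{183}} = - \frac{21415}{- \frac{13}{36} + \frac{1}{183} \cdot 392} = - \frac{21415}{- \frac{13}{36} + \frac{392}{183}} = - \frac{21415}{\frac{3911}{2196}} = \left(-21415\right) \frac{2196}{3911} = - \frac{47027340}{3911}$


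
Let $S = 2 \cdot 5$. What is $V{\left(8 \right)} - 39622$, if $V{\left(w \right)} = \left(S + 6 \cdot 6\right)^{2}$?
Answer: $-37506$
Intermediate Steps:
$S = 10$
$V{\left(w \right)} = 2116$ ($V{\left(w \right)} = \left(10 + 6 \cdot 6\right)^{2} = \left(10 + 36\right)^{2} = 46^{2} = 2116$)
$V{\left(8 \right)} - 39622 = 2116 - 39622 = -37506$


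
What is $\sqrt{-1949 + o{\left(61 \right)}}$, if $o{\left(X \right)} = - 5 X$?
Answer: $7 i \sqrt{46} \approx 47.476 i$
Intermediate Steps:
$\sqrt{-1949 + o{\left(61 \right)}} = \sqrt{-1949 - 305} = \sqrt{-2254} = 7 i \sqrt{46}$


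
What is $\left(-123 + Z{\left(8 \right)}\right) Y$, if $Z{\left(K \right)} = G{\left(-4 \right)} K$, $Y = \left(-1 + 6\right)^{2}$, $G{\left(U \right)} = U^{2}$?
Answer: $125$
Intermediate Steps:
$Y = 25$ ($Y = 5^{2} = 25$)
$Z{\left(K \right)} = 16 K$ ($Z{\left(K \right)} = \left(-4\right)^{2} K = 16 K$)
$\left(-123 + Z{\left(8 \right)}\right) Y = \left(-123 + 16 \cdot 8\right) 25 = \left(-123 + 128\right) 25 = 5 \cdot 25 = 125$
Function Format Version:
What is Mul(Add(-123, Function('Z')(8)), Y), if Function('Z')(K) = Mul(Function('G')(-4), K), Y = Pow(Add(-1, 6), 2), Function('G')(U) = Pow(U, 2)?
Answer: 125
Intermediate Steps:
Y = 25 (Y = Pow(5, 2) = 25)
Function('Z')(K) = Mul(16, K) (Function('Z')(K) = Mul(Pow(-4, 2), K) = Mul(16, K))
Mul(Add(-123, Function('Z')(8)), Y) = Mul(Add(-123, Mul(16, 8)), 25) = Mul(Add(-123, 128), 25) = Mul(5, 25) = 125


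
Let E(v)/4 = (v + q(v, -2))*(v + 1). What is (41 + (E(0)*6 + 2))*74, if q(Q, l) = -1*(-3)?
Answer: 8510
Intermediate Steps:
q(Q, l) = 3
E(v) = 4*(1 + v)*(3 + v) (E(v) = 4*((v + 3)*(v + 1)) = 4*((3 + v)*(1 + v)) = 4*((1 + v)*(3 + v)) = 4*(1 + v)*(3 + v))
(41 + (E(0)*6 + 2))*74 = (41 + ((12 + 4*0**2 + 16*0)*6 + 2))*74 = (41 + ((12 + 4*0 + 0)*6 + 2))*74 = (41 + ((12 + 0 + 0)*6 + 2))*74 = (41 + (12*6 + 2))*74 = (41 + (72 + 2))*74 = (41 + 74)*74 = 115*74 = 8510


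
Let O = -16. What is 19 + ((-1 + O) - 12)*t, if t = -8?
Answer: 251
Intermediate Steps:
19 + ((-1 + O) - 12)*t = 19 + ((-1 - 16) - 12)*(-8) = 19 + (-17 - 12)*(-8) = 19 - 29*(-8) = 19 + 232 = 251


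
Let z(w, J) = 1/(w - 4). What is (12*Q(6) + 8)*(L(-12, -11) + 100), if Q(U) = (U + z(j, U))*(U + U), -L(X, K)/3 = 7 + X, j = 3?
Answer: 83720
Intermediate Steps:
z(w, J) = 1/(-4 + w)
L(X, K) = -21 - 3*X (L(X, K) = -3*(7 + X) = -21 - 3*X)
Q(U) = 2*U*(-1 + U) (Q(U) = (U + 1/(-4 + 3))*(U + U) = (U + 1/(-1))*(2*U) = (U - 1)*(2*U) = (-1 + U)*(2*U) = 2*U*(-1 + U))
(12*Q(6) + 8)*(L(-12, -11) + 100) = (12*(2*6*(-1 + 6)) + 8)*((-21 - 3*(-12)) + 100) = (12*(2*6*5) + 8)*((-21 + 36) + 100) = (12*60 + 8)*(15 + 100) = (720 + 8)*115 = 728*115 = 83720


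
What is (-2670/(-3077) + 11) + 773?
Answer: 2415038/3077 ≈ 784.87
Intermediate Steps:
(-2670/(-3077) + 11) + 773 = (-2670*(-1/3077) + 11) + 773 = (2670/3077 + 11) + 773 = 36517/3077 + 773 = 2415038/3077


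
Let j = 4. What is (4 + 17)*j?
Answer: 84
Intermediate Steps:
(4 + 17)*j = (4 + 17)*4 = 21*4 = 84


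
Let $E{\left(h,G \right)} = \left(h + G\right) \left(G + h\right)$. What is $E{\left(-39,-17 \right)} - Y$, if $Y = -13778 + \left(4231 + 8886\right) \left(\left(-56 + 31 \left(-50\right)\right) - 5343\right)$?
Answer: $91166947$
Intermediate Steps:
$E{\left(h,G \right)} = \left(G + h\right)^{2}$ ($E{\left(h,G \right)} = \left(G + h\right) \left(G + h\right) = \left(G + h\right)^{2}$)
$Y = -91163811$ ($Y = -13778 + 13117 \left(\left(-56 - 1550\right) - 5343\right) = -13778 + 13117 \left(-1606 - 5343\right) = -13778 + 13117 \left(-6949\right) = -13778 - 91150033 = -91163811$)
$E{\left(-39,-17 \right)} - Y = \left(-17 - 39\right)^{2} - -91163811 = \left(-56\right)^{2} + 91163811 = 3136 + 91163811 = 91166947$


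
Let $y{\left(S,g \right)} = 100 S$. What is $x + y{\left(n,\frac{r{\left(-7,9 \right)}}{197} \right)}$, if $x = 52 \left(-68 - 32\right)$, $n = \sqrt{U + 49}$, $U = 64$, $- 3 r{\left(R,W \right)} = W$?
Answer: $-5200 + 100 \sqrt{113} \approx -4137.0$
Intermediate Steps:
$r{\left(R,W \right)} = - \frac{W}{3}$
$n = \sqrt{113}$ ($n = \sqrt{64 + 49} = \sqrt{113} \approx 10.63$)
$x = -5200$ ($x = 52 \left(-100\right) = -5200$)
$x + y{\left(n,\frac{r{\left(-7,9 \right)}}{197} \right)} = -5200 + 100 \sqrt{113}$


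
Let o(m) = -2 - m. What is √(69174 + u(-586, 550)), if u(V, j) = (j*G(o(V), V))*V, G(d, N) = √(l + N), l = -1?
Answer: √(69174 - 322300*I*√587) ≈ 1984.7 - 1967.2*I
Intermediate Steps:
G(d, N) = √(-1 + N)
u(V, j) = V*j*√(-1 + V) (u(V, j) = (j*√(-1 + V))*V = V*j*√(-1 + V))
√(69174 + u(-586, 550)) = √(69174 - 586*550*√(-1 - 586)) = √(69174 - 586*550*√(-587)) = √(69174 - 586*550*I*√587) = √(69174 - 322300*I*√587)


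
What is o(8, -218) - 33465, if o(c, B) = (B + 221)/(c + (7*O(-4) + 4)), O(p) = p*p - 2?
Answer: -3681147/110 ≈ -33465.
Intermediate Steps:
O(p) = -2 + p² (O(p) = p² - 2 = -2 + p²)
o(c, B) = (221 + B)/(102 + c) (o(c, B) = (B + 221)/(c + (7*(-2 + (-4)²) + 4)) = (221 + B)/(c + (7*(-2 + 16) + 4)) = (221 + B)/(c + (7*14 + 4)) = (221 + B)/(c + (98 + 4)) = (221 + B)/(c + 102) = (221 + B)/(102 + c))
o(8, -218) - 33465 = (221 - 218)/(102 + 8) - 33465 = 3/110 - 33465 = -3681147/110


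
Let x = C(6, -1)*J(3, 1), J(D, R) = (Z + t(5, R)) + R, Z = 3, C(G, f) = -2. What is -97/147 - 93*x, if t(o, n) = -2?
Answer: 54587/147 ≈ 371.34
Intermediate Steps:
J(D, R) = 1 + R (J(D, R) = (3 - 2) + R = 1 + R)
x = -4 (x = -2*(1 + 1) = -2*2 = -4)
-97/147 - 93*x = -97/147 - 93*(-4) = -97*1/147 + 372 = -97/147 + 372 = 54587/147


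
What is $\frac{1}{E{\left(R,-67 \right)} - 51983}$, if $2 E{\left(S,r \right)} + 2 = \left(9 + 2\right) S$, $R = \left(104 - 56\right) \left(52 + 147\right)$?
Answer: $\frac{1}{552} \approx 0.0018116$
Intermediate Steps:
$R = 9552$ ($R = 48 \cdot 199 = 9552$)
$E{\left(S,r \right)} = -1 + \frac{11 S}{2}$ ($E{\left(S,r \right)} = -1 + \frac{\left(9 + 2\right) S}{2} = -1 + \frac{11 S}{2}$)
$\frac{1}{E{\left(R,-67 \right)} - 51983} = \frac{1}{\left(-1 + \frac{11}{2} \cdot 9552\right) - 51983} = \frac{1}{\left(-1 + 52536\right) - 51983} = \frac{1}{52535 - 51983} = \frac{1}{552}$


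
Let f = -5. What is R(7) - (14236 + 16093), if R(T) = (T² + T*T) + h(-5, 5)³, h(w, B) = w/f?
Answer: -30230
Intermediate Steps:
h(w, B) = -w/5 (h(w, B) = w/(-5) = w*(-⅕) = -w/5)
R(T) = 1 + 2*T² (R(T) = (T² + T*T) + (-⅕*(-5))³ = (T² + T²) + 1³ = 2*T² + 1 = 1 + 2*T²)
R(7) - (14236 + 16093) = (1 + 2*7²) - (14236 + 16093) = (1 + 2*49) - 1*30329 = (1 + 98) - 30329 = 99 - 30329 = -30230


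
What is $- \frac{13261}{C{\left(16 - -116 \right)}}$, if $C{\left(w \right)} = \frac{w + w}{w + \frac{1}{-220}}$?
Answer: $- \frac{385086179}{58080} \approx -6630.3$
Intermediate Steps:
$C{\left(w \right)} = \frac{2 w}{- \frac{1}{220} + w}$ ($C{\left(w \right)} = \frac{2 w}{w - \frac{1}{220}} = \frac{2 w}{- \frac{1}{220} + w}$)
$- \frac{13261}{C{\left(16 - -116 \right)}} = - \frac{13261}{440 \left(16 - -116\right) \frac{1}{-1 + 220 \left(16 - -116\right)}} = - \frac{13261}{440 \left(16 + 116\right) \frac{1}{-1 + 220 \left(16 + 116\right)}} = - \frac{13261}{440 \cdot 132 \frac{1}{-1 + 220 \cdot 132}} = - \frac{13261}{440 \cdot 132 \frac{1}{-1 + 29040}} = - \frac{13261}{440 \cdot 132 \cdot \frac{1}{29039}} = - \frac{13261}{\frac{58080}{29039}} = \left(-13261\right) \frac{29039}{58080} = - \frac{385086179}{58080}$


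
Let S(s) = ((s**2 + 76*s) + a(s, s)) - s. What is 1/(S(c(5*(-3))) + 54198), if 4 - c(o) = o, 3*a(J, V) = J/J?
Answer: 3/167953 ≈ 1.7862e-5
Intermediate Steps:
a(J, V) = 1/3 (a(J, V) = (J/J)/3 = (1/3)*1 = 1/3)
c(o) = 4 - o
S(s) = 1/3 + s**2 + 75*s (S(s) = ((s**2 + 76*s) + 1/3) - s = (1/3 + s**2 + 76*s) - s = 1/3 + s**2 + 75*s)
1/(S(c(5*(-3))) + 54198) = 1/((1/3 + (4 - 5*(-3))**2 + 75*(4 - 5*(-3))) + 54198) = 1/((1/3 + (4 - 1*(-15))**2 + 75*(4 - 1*(-15))) + 54198) = 1/((1/3 + (4 + 15)**2 + 75*(4 + 15)) + 54198) = 1/((1/3 + 19**2 + 75*19) + 54198) = 1/((1/3 + 361 + 1425) + 54198) = 1/(5359/3 + 54198) = 1/(167953/3) = 3/167953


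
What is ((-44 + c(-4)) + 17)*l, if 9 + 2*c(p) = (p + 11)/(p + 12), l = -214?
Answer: 53179/8 ≈ 6647.4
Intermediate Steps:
c(p) = -9/2 + (11 + p)/(2*(12 + p)) (c(p) = -9/2 + ((p + 11)/(p + 12))/2 = -9/2 + ((11 + p)/(12 + p))/2 = -9/2 + (11 + p)/(2*(12 + p)))
((-44 + c(-4)) + 17)*l = ((-44 + (-97 - 8*(-4))/(2*(12 - 4))) + 17)*(-214) = ((-44 + (½)*(-97 + 32)/8) + 17)*(-214) = ((-44 + (½)*(⅛)*(-65)) + 17)*(-214) = ((-44 - 65/16) + 17)*(-214) = (-769/16 + 17)*(-214) = -497/16*(-214) = 53179/8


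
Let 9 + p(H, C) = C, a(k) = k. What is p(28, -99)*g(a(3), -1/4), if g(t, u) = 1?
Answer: -108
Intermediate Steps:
p(H, C) = -9 + C
p(28, -99)*g(a(3), -1/4) = (-9 - 99)*1 = -108*1 = -108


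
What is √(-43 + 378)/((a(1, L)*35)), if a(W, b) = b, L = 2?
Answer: √335/70 ≈ 0.26147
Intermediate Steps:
√(-43 + 378)/((a(1, L)*35)) = √(-43 + 378)/((2*35)) = √335/70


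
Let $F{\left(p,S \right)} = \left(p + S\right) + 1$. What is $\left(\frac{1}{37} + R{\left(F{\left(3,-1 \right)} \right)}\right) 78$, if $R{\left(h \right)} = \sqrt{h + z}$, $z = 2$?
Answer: $\frac{78}{37} + 78 \sqrt{5} \approx 176.52$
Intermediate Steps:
$F{\left(p,S \right)} = 1 + S + p$ ($F{\left(p,S \right)} = \left(S + p\right) + 1 = 1 + S + p$)
$R{\left(h \right)} = \sqrt{2 + h}$ ($R{\left(h \right)} = \sqrt{h + 2} = \sqrt{2 + h}$)
$\left(\frac{1}{37} + R{\left(F{\left(3,-1 \right)} \right)}\right) 78 = \left(\frac{1}{37} + \sqrt{2 + \left(1 - 1 + 3\right)}\right) 78 = \left(\frac{1}{37} + \sqrt{2 + 3}\right) 78 = \left(\frac{1}{37} + \sqrt{5}\right) 78 = \frac{78}{37} + 78 \sqrt{5}$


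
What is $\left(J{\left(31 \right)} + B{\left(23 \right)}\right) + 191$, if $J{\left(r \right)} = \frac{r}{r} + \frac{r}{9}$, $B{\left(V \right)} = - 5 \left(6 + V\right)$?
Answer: $\frac{454}{9} \approx 50.444$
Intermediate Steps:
$B{\left(V \right)} = -30 - 5 V$
$J{\left(r \right)} = 1 + \frac{r}{9}$ ($J{\left(r \right)} = 1 + r \frac{1}{9} = 1 + \frac{r}{9}$)
$\left(J{\left(31 \right)} + B{\left(23 \right)}\right) + 191 = \left(\left(1 + \frac{1}{9} \cdot 31\right) - 145\right) + 191 = \left(\left(1 + \frac{31}{9}\right) - 145\right) + 191 = \left(\frac{40}{9} - 145\right) + 191 = - \frac{1265}{9} + 191 = \frac{454}{9}$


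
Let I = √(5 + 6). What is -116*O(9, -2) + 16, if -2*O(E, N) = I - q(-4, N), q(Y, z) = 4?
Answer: -216 + 58*√11 ≈ -23.636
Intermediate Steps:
I = √11 ≈ 3.3166
O(E, N) = 2 - √11/2 (O(E, N) = -(√11 - 1*4)/2 = -(√11 - 4)/2 = -(-4 + √11)/2 = 2 - √11/2)
-116*O(9, -2) + 16 = -116*(2 - √11/2) + 16 = (-232 + 58*√11) + 16 = -216 + 58*√11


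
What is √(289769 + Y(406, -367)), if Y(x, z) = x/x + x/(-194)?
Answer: √2726426239/97 ≈ 538.30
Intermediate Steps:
Y(x, z) = 1 - x/194 (Y(x, z) = 1 + x*(-1/194) = 1 - x/194)
√(289769 + Y(406, -367)) = √(289769 + (1 - 1/194*406)) = √(289769 + (1 - 203/97)) = √(289769 - 106/97) = √(28107487/97) = √2726426239/97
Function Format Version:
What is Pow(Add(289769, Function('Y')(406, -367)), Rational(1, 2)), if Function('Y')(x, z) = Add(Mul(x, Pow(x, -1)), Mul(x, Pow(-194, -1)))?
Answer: Mul(Rational(1, 97), Pow(2726426239, Rational(1, 2))) ≈ 538.30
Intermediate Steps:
Function('Y')(x, z) = Add(1, Mul(Rational(-1, 194), x)) (Function('Y')(x, z) = Add(1, Mul(x, Rational(-1, 194))) = Add(1, Mul(Rational(-1, 194), x)))
Pow(Add(289769, Function('Y')(406, -367)), Rational(1, 2)) = Pow(Add(289769, Add(1, Mul(Rational(-1, 194), 406))), Rational(1, 2)) = Pow(Add(289769, Add(1, Rational(-203, 97))), Rational(1, 2)) = Pow(Add(289769, Rational(-106, 97)), Rational(1, 2)) = Pow(Rational(28107487, 97), Rational(1, 2)) = Mul(Rational(1, 97), Pow(2726426239, Rational(1, 2)))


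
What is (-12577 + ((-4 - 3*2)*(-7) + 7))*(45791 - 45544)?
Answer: -3087500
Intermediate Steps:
(-12577 + ((-4 - 3*2)*(-7) + 7))*(45791 - 45544) = (-12577 + ((-4 - 6)*(-7) + 7))*247 = (-12577 + (-10*(-7) + 7))*247 = (-12577 + (70 + 7))*247 = (-12577 + 77)*247 = -12500*247 = -3087500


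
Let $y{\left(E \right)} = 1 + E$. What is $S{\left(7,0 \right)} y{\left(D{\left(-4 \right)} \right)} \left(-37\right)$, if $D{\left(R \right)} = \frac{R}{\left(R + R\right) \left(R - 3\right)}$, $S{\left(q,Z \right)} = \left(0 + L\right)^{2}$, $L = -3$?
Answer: $- \frac{4329}{14} \approx -309.21$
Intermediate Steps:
$S{\left(q,Z \right)} = 9$ ($S{\left(q,Z \right)} = \left(0 - 3\right)^{2} = \left(-3\right)^{2} = 9$)
$D{\left(R \right)} = \frac{1}{2 \left(-3 + R\right)}$ ($D{\left(R \right)} = \frac{R}{2 R \left(-3 + R\right)} = R \frac{1}{2 R \left(-3 + R\right)} = \frac{1}{2 \left(-3 + R\right)}$)
$S{\left(7,0 \right)} y{\left(D{\left(-4 \right)} \right)} \left(-37\right) = 9 \left(1 + \frac{1}{2 \left(-3 - 4\right)}\right) \left(-37\right) = 9 \left(1 + \frac{1}{2 \left(-7\right)}\right) \left(-37\right) = 9 \left(1 + \frac{1}{2} \left(- \frac{1}{7}\right)\right) \left(-37\right) = 9 \left(1 - \frac{1}{14}\right) \left(-37\right) = 9 \cdot \frac{13}{14} \left(-37\right) = \frac{117}{14} \left(-37\right) = - \frac{4329}{14}$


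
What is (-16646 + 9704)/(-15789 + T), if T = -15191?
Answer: 3471/15490 ≈ 0.22408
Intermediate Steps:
(-16646 + 9704)/(-15789 + T) = (-16646 + 9704)/(-15789 - 15191) = -6942/(-30980) = -6942*(-1/30980) = 3471/15490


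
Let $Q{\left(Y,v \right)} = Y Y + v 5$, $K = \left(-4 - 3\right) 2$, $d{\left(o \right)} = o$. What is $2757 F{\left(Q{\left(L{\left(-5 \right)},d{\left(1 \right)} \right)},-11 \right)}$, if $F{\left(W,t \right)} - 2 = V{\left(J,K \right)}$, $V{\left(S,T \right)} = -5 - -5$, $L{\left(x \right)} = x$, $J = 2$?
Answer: $5514$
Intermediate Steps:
$K = -14$ ($K = \left(-7\right) 2 = -14$)
$V{\left(S,T \right)} = 0$ ($V{\left(S,T \right)} = -5 + 5 = 0$)
$Q{\left(Y,v \right)} = Y^{2} + 5 v$
$F{\left(W,t \right)} = 2$ ($F{\left(W,t \right)} = 2 + 0 = 2$)
$2757 F{\left(Q{\left(L{\left(-5 \right)},d{\left(1 \right)} \right)},-11 \right)} = 2757 \cdot 2 = 5514$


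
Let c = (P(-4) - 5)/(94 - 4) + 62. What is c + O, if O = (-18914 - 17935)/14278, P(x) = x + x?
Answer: 19042304/321255 ≈ 59.275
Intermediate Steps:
P(x) = 2*x
c = 5567/90 (c = (2*(-4) - 5)/(94 - 4) + 62 = (-8 - 5)/90 + 62 = (1/90)*(-13) + 62 = -13/90 + 62 = 5567/90 ≈ 61.856)
O = -36849/14278 (O = -36849*1/14278 = -36849/14278 ≈ -2.5808)
c + O = 5567/90 - 36849/14278 = 19042304/321255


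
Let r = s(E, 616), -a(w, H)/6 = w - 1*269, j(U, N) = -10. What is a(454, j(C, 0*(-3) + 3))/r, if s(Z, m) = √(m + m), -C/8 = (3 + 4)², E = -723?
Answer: -555*√77/154 ≈ -31.624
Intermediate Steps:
C = -392 (C = -8*(3 + 4)² = -8*7² = -8*49 = -392)
s(Z, m) = √2*√m (s(Z, m) = √(2*m) = √2*√m)
a(w, H) = 1614 - 6*w (a(w, H) = -6*(w - 1*269) = -6*(w - 269) = -6*(-269 + w) = 1614 - 6*w)
r = 4*√77 (r = √2*√616 = √2*(2*√154) = 4*√77 ≈ 35.100)
a(454, j(C, 0*(-3) + 3))/r = (1614 - 6*454)/((4*√77)) = (1614 - 2724)*(√77/308) = -555*√77/154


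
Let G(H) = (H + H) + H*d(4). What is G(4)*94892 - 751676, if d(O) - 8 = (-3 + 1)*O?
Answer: 7460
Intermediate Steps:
d(O) = 8 - 2*O (d(O) = 8 + (-3 + 1)*O = 8 - 2*O)
G(H) = 2*H (G(H) = (H + H) + H*(8 - 2*4) = 2*H + H*(8 - 8) = 2*H + H*0 = 2*H + 0 = 2*H)
G(4)*94892 - 751676 = (2*4)*94892 - 751676 = 8*94892 - 751676 = 759136 - 751676 = 7460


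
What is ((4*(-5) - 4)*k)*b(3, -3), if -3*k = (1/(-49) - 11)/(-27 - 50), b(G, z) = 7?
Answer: 4320/539 ≈ 8.0148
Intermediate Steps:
k = -180/3773 (k = -(1/(-49) - 11)/(3*(-27 - 50)) = -(-1/49 - 11)/(3*(-77)) = -(-180)*(-1)/(49*77) = -⅓*540/3773 = -180/3773 ≈ -0.047707)
((4*(-5) - 4)*k)*b(3, -3) = ((4*(-5) - 4)*(-180/3773))*7 = ((-20 - 4)*(-180/3773))*7 = -24*(-180/3773)*7 = (4320/3773)*7 = 4320/539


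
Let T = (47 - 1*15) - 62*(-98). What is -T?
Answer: -6108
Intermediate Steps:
T = 6108 (T = (47 - 15) + 6076 = 32 + 6076 = 6108)
-T = -1*6108 = -6108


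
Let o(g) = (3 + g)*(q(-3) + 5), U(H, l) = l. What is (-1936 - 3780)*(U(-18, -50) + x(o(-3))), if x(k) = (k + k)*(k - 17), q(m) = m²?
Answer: 285800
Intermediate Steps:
o(g) = 42 + 14*g (o(g) = (3 + g)*((-3)² + 5) = (3 + g)*(9 + 5) = (3 + g)*14 = 42 + 14*g)
x(k) = 2*k*(-17 + k) (x(k) = (2*k)*(-17 + k) = 2*k*(-17 + k))
(-1936 - 3780)*(U(-18, -50) + x(o(-3))) = (-1936 - 3780)*(-50 + 2*(42 + 14*(-3))*(-17 + (42 + 14*(-3)))) = -5716*(-50 + 2*(42 - 42)*(-17 + (42 - 42))) = -5716*(-50 + 2*0*(-17 + 0)) = -5716*(-50 + 2*0*(-17)) = -5716*(-50 + 0) = -5716*(-50) = 285800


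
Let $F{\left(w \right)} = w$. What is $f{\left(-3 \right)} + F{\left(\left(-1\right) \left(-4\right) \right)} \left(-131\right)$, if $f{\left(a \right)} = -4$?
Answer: $-528$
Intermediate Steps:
$f{\left(-3 \right)} + F{\left(\left(-1\right) \left(-4\right) \right)} \left(-131\right) = -4 + \left(-1\right) \left(-4\right) \left(-131\right) = -4 + 4 \left(-131\right) = -4 - 524 = -528$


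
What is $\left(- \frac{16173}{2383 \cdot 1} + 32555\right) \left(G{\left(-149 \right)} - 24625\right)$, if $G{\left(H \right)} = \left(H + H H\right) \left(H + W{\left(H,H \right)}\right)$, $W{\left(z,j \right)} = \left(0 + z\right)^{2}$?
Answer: $\frac{37715960235700968}{2383} \approx 1.5827 \cdot 10^{13}$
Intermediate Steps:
$W{\left(z,j \right)} = z^{2}$
$G{\left(H \right)} = \left(H + H^{2}\right)^{2}$ ($G{\left(H \right)} = \left(H + H H\right) \left(H + H^{2}\right) = \left(H + H^{2}\right) \left(H + H^{2}\right) = \left(H + H^{2}\right)^{2}$)
$\left(- \frac{16173}{2383 \cdot 1} + 32555\right) \left(G{\left(-149 \right)} - 24625\right) = \left(- \frac{16173}{2383 \cdot 1} + 32555\right) \left(\left(-149\right)^{2} \left(1 + \left(-149\right)^{2} + 2 \left(-149\right)\right) - 24625\right) = \left(- \frac{16173}{2383} + 32555\right) \left(22201 \left(1 + 22201 - 298\right) - 24625\right) = \left(\left(-16173\right) \frac{1}{2383} + 32555\right) \left(22201 \cdot 21904 - 24625\right) = \left(- \frac{16173}{2383} + 32555\right) \left(486290704 - 24625\right) = \frac{77562392}{2383} \cdot 486266079 = \frac{37715960235700968}{2383}$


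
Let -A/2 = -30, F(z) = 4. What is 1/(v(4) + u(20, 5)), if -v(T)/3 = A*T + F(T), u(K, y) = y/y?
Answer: -1/731 ≈ -0.0013680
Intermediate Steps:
A = 60 (A = -2*(-30) = 60)
u(K, y) = 1
v(T) = -12 - 180*T (v(T) = -3*(60*T + 4) = -3*(4 + 60*T) = -12 - 180*T)
1/(v(4) + u(20, 5)) = 1/((-12 - 180*4) + 1) = 1/((-12 - 720) + 1) = 1/(-732 + 1) = 1/(-731) = -1/731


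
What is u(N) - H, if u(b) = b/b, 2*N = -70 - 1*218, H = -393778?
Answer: 393779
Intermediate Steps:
N = -144 (N = (-70 - 1*218)/2 = (-70 - 218)/2 = (1/2)*(-288) = -144)
u(b) = 1
u(N) - H = 1 - 1*(-393778) = 1 + 393778 = 393779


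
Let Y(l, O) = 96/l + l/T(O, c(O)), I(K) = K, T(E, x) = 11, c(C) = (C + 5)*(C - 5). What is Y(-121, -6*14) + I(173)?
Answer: 19506/121 ≈ 161.21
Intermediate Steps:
c(C) = (-5 + C)*(5 + C) (c(C) = (5 + C)*(-5 + C) = (-5 + C)*(5 + C))
Y(l, O) = 96/l + l/11
Y(-121, -6*14) + I(173) = (96/(-121) + (1/11)*(-121)) + 173 = (96*(-1/121) - 11) + 173 = (-96/121 - 11) + 173 = -1427/121 + 173 = 19506/121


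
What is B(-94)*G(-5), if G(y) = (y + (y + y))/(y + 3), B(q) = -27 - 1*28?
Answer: -825/2 ≈ -412.50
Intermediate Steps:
B(q) = -55 (B(q) = -27 - 28 = -55)
G(y) = 3*y/(3 + y) (G(y) = (y + 2*y)/(3 + y) = (3*y)/(3 + y) = 3*y/(3 + y))
B(-94)*G(-5) = -165*(-5)/(3 - 5) = -165*(-5)/(-2) = -165*(-5)*(-1)/2 = -55*15/2 = -825/2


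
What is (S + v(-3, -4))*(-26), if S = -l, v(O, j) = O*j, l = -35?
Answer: -1222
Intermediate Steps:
S = 35 (S = -1*(-35) = 35)
(S + v(-3, -4))*(-26) = (35 - 3*(-4))*(-26) = (35 + 12)*(-26) = 47*(-26) = -1222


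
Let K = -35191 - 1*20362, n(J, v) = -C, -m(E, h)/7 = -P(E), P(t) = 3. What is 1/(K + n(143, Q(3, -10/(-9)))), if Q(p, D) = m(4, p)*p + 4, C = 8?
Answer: -1/55561 ≈ -1.7998e-5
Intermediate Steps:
m(E, h) = 21 (m(E, h) = -(-7)*3 = -7*(-3) = 21)
Q(p, D) = 4 + 21*p (Q(p, D) = 21*p + 4 = 4 + 21*p)
n(J, v) = -8 (n(J, v) = -1*8 = -8)
K = -55553 (K = -35191 - 20362 = -55553)
1/(K + n(143, Q(3, -10/(-9)))) = 1/(-55553 - 8) = 1/(-55561) = -1/55561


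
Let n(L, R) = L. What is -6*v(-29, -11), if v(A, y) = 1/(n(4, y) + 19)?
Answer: -6/23 ≈ -0.26087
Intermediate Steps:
v(A, y) = 1/23 (v(A, y) = 1/(4 + 19) = 1/23)
-6*v(-29, -11) = -6*1/23 = -6/23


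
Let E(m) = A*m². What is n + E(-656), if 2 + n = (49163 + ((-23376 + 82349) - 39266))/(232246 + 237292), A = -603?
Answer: -60920820522655/234769 ≈ -2.5949e+8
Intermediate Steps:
E(m) = -603*m²
n = -435103/234769 (n = -2 + (49163 + ((-23376 + 82349) - 39266))/(232246 + 237292) = -2 + (49163 + (58973 - 39266))/469538 = -2 + (49163 + 19707)*(1/469538) = -2 + 68870*(1/469538) = -2 + 34435/234769 = -435103/234769 ≈ -1.8533)
n + E(-656) = -435103/234769 - 603*(-656)² = -435103/234769 - 603*430336 = -435103/234769 - 259492608 = -60920820522655/234769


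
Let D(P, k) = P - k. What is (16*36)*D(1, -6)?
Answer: 4032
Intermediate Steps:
(16*36)*D(1, -6) = (16*36)*(1 - 1*(-6)) = 576*(1 + 6) = 576*7 = 4032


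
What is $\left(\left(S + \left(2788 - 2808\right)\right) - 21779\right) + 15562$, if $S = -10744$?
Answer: $-16981$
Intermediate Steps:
$\left(\left(S + \left(2788 - 2808\right)\right) - 21779\right) + 15562 = \left(\left(-10744 + \left(2788 - 2808\right)\right) - 21779\right) + 15562 = \left(\left(-10744 - 20\right) - 21779\right) + 15562 = \left(-10764 - 21779\right) + 15562 = -32543 + 15562 = -16981$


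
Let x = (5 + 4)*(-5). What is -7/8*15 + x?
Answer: -465/8 ≈ -58.125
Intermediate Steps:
x = -45 (x = 9*(-5) = -45)
-7/8*15 + x = -7/8*15 - 45 = -105/8 - 45 = -465/8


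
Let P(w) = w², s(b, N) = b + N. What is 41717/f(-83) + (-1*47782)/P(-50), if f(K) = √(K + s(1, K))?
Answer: -23891/1250 - 41717*I*√165/165 ≈ -19.113 - 3247.7*I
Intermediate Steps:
s(b, N) = N + b
f(K) = √(1 + 2*K) (f(K) = √(K + (K + 1)) = √(K + (1 + K)) = √(1 + 2*K))
41717/f(-83) + (-1*47782)/P(-50) = 41717/(√(1 + 2*(-83))) + (-1*47782)/((-50)²) = 41717/(√(1 - 166)) - 47782/2500 = 41717/(√(-165)) - 47782*1/2500 = 41717/((I*√165)) - 23891/1250 = 41717*(-I*√165/165) - 23891/1250 = -41717*I*√165/165 - 23891/1250 = -23891/1250 - 41717*I*√165/165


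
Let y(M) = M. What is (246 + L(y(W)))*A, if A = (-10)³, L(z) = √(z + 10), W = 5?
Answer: -246000 - 1000*√15 ≈ -2.4987e+5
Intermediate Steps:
L(z) = √(10 + z)
A = -1000
(246 + L(y(W)))*A = (246 + √(10 + 5))*(-1000) = (246 + √15)*(-1000) = -246000 - 1000*√15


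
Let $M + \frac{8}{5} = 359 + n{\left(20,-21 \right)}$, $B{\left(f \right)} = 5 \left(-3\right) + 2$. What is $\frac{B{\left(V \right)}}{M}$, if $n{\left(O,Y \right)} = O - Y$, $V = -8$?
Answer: $- \frac{65}{1992} \approx -0.032631$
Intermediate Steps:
$B{\left(f \right)} = -13$ ($B{\left(f \right)} = -15 + 2 = -13$)
$M = \frac{1992}{5}$ ($M = - \frac{8}{5} + \left(359 + \left(20 - -21\right)\right) = - \frac{8}{5} + \left(359 + \left(20 + 21\right)\right) = - \frac{8}{5} + \left(359 + 41\right) = - \frac{8}{5} + 400 = \frac{1992}{5} \approx 398.4$)
$\frac{B{\left(V \right)}}{M} = - \frac{13}{\frac{1992}{5}} = \left(-13\right) \frac{5}{1992} = - \frac{65}{1992}$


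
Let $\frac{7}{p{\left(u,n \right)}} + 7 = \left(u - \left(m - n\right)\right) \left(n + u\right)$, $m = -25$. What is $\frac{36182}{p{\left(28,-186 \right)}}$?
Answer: $108582182$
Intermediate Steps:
$p{\left(u,n \right)} = \frac{7}{-7 + \left(n + u\right) \left(25 + n + u\right)}$ ($p{\left(u,n \right)} = \frac{7}{-7 + \left(u + \left(n - -25\right)\right) \left(n + u\right)} = \frac{7}{-7 + \left(u + \left(n + 25\right)\right) \left(n + u\right)} = \frac{7}{-7 + \left(u + \left(25 + n\right)\right) \left(n + u\right)} = \frac{7}{-7 + \left(25 + n + u\right) \left(n + u\right)} = \frac{7}{-7 + \left(n + u\right) \left(25 + n + u\right)}$)
$\frac{36182}{p{\left(28,-186 \right)}} = \frac{36182}{7 \frac{1}{-7 + \left(-186\right)^{2} + 28^{2} + 25 \left(-186\right) + 25 \cdot 28 + 2 \left(-186\right) 28}} = \frac{36182}{7 \frac{1}{-7 + 34596 + 784 - 4650 + 700 - 10416}} = \frac{36182}{7 \cdot \frac{1}{21007}} = 36182 \frac{1}{\frac{1}{3001}} = 36182 \cdot 3001 = 108582182$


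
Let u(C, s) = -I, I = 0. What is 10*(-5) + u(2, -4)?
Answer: -50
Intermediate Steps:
u(C, s) = 0 (u(C, s) = -1*0 = 0)
10*(-5) + u(2, -4) = 10*(-5) + 0 = -50 + 0 = -50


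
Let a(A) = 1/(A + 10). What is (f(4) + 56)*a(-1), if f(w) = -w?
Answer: 52/9 ≈ 5.7778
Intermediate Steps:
a(A) = 1/(10 + A)
(f(4) + 56)*a(-1) = (-1*4 + 56)/(10 - 1) = (-4 + 56)/9 = 52*(⅑) = 52/9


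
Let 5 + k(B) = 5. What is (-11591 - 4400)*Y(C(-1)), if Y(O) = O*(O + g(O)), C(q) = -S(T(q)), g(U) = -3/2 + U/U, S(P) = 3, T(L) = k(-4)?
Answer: -335811/2 ≈ -1.6791e+5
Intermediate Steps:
k(B) = 0 (k(B) = -5 + 5 = 0)
T(L) = 0
g(U) = -½ (g(U) = -3*½ + 1 = -3/2 + 1 = -½)
C(q) = -3 (C(q) = -1*3 = -3)
Y(O) = O*(-½ + O) (Y(O) = O*(O - ½) = O*(-½ + O))
(-11591 - 4400)*Y(C(-1)) = (-11591 - 4400)*(-3*(-½ - 3)) = -(-47973)*(-7)/2 = -15991*21/2 = -335811/2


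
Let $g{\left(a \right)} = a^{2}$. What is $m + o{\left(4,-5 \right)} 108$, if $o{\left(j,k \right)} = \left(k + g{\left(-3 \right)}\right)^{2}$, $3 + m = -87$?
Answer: $1638$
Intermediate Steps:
$m = -90$ ($m = -3 - 87 = -90$)
$o{\left(j,k \right)} = \left(9 + k\right)^{2}$ ($o{\left(j,k \right)} = \left(k + \left(-3\right)^{2}\right)^{2} = \left(k + 9\right)^{2} = \left(9 + k\right)^{2}$)
$m + o{\left(4,-5 \right)} 108 = -90 + \left(9 - 5\right)^{2} \cdot 108 = -90 + 4^{2} \cdot 108 = -90 + 16 \cdot 108 = -90 + 1728 = 1638$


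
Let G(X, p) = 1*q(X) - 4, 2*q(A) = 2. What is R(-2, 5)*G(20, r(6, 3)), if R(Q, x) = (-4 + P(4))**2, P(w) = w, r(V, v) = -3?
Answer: 0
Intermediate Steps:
q(A) = 1 (q(A) = (1/2)*2 = 1)
G(X, p) = -3 (G(X, p) = 1*1 - 4 = 1 - 4 = -3)
R(Q, x) = 0 (R(Q, x) = (-4 + 4)**2 = 0**2 = 0)
R(-2, 5)*G(20, r(6, 3)) = 0*(-3) = 0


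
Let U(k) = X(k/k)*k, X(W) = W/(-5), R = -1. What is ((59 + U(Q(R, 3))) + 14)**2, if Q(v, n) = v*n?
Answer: 135424/25 ≈ 5417.0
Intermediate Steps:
X(W) = -W/5 (X(W) = W*(-1/5) = -W/5)
Q(v, n) = n*v
U(k) = -k/5 (U(k) = (-k/(5*k))*k = (-1/5*1)*k = -k/5)
((59 + U(Q(R, 3))) + 14)**2 = ((59 - 3*(-1)/5) + 14)**2 = ((59 - 1/5*(-3)) + 14)**2 = ((59 + 3/5) + 14)**2 = (298/5 + 14)**2 = (368/5)**2 = 135424/25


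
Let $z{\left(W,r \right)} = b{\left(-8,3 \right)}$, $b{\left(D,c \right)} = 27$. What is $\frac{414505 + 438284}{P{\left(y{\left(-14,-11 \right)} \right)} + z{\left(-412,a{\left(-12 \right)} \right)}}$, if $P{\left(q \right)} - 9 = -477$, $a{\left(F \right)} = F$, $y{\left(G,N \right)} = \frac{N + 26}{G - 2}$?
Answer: $- \frac{40609}{21} \approx -1933.8$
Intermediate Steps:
$y{\left(G,N \right)} = \frac{26 + N}{-2 + G}$
$z{\left(W,r \right)} = 27$
$P{\left(q \right)} = -468$ ($P{\left(q \right)} = 9 - 477 = -468$)
$\frac{414505 + 438284}{P{\left(y{\left(-14,-11 \right)} \right)} + z{\left(-412,a{\left(-12 \right)} \right)}} = \frac{414505 + 438284}{-468 + 27} = \frac{852789}{-441} = 852789 \left(- \frac{1}{441}\right) = - \frac{40609}{21}$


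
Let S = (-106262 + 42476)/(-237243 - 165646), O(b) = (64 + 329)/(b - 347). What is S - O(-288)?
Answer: 198839487/255834515 ≈ 0.77722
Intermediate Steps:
O(b) = 393/(-347 + b)
S = 63786/402889 (S = -63786/(-402889) = -63786*(-1/402889) = 63786/402889 ≈ 0.15832)
S - O(-288) = 63786/402889 - 393/(-347 - 288) = 63786/402889 - 393/(-635) = 63786/402889 - 393*(-1)/635 = 63786/402889 - 1*(-393/635) = 63786/402889 + 393/635 = 198839487/255834515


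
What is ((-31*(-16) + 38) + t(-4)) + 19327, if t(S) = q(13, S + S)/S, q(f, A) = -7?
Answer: 79451/4 ≈ 19863.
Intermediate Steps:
t(S) = -7/S
((-31*(-16) + 38) + t(-4)) + 19327 = ((-31*(-16) + 38) - 7/(-4)) + 19327 = ((496 + 38) - 7*(-¼)) + 19327 = (534 + 7/4) + 19327 = 2143/4 + 19327 = 79451/4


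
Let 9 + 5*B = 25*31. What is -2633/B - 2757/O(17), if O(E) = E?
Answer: -2335667/13022 ≈ -179.36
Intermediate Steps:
B = 766/5 (B = -9/5 + (25*31)/5 = -9/5 + (⅕)*775 = -9/5 + 155 = 766/5 ≈ 153.20)
-2633/B - 2757/O(17) = -2633/766/5 - 2757/17 = -2633*5/766 - 2757*1/17 = -13165/766 - 2757/17 = -2335667/13022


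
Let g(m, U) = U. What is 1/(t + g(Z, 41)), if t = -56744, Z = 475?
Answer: -1/56703 ≈ -1.7636e-5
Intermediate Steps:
1/(t + g(Z, 41)) = 1/(-56744 + 41) = 1/(-56703) = -1/56703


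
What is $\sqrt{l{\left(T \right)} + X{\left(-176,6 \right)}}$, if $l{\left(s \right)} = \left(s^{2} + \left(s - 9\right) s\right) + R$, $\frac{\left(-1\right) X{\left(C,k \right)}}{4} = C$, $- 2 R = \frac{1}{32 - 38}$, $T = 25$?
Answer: $\frac{\sqrt{62247}}{6} \approx 41.582$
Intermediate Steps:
$R = \frac{1}{12}$ ($R = - \frac{1}{2 \left(32 - 38\right)} = - \frac{1}{2 \left(-6\right)} = \left(- \frac{1}{2}\right) \left(- \frac{1}{6}\right) = \frac{1}{12} \approx 0.083333$)
$X{\left(C,k \right)} = - 4 C$
$l{\left(s \right)} = \frac{1}{12} + s^{2} + s \left(-9 + s\right)$ ($l{\left(s \right)} = \left(s^{2} + \left(s - 9\right) s\right) + \frac{1}{12} = \left(s^{2} + \left(-9 + s\right) s\right) + \frac{1}{12} = \left(s^{2} + s \left(-9 + s\right)\right) + \frac{1}{12} = \frac{1}{12} + s^{2} + s \left(-9 + s\right)$)
$\sqrt{l{\left(T \right)} + X{\left(-176,6 \right)}} = \sqrt{\left(\frac{1}{12} - 225 + 2 \cdot 25^{2}\right) - -704} = \sqrt{\left(\frac{1}{12} - 225 + 2 \cdot 625\right) + 704} = \sqrt{\left(\frac{1}{12} - 225 + 1250\right) + 704} = \sqrt{\frac{12301}{12} + 704} = \sqrt{\frac{20749}{12}} = \frac{\sqrt{62247}}{6}$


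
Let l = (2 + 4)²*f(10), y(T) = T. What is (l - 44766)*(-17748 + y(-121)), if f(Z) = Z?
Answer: 793490814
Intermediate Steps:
l = 360 (l = (2 + 4)²*10 = 6²*10 = 36*10 = 360)
(l - 44766)*(-17748 + y(-121)) = (360 - 44766)*(-17748 - 121) = -44406*(-17869) = 793490814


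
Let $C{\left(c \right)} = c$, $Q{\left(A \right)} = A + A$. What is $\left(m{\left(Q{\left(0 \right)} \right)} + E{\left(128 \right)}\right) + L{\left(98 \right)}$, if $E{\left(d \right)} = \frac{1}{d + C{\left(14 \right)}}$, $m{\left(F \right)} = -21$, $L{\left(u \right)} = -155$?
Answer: $- \frac{24991}{142} \approx -175.99$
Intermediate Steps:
$Q{\left(A \right)} = 2 A$
$E{\left(d \right)} = \frac{1}{14 + d}$ ($E{\left(d \right)} = \frac{1}{d + 14} = \frac{1}{14 + d}$)
$\left(m{\left(Q{\left(0 \right)} \right)} + E{\left(128 \right)}\right) + L{\left(98 \right)} = \left(-21 + \frac{1}{14 + 128}\right) - 155 = \left(-21 + \frac{1}{142}\right) - 155 = - \frac{2981}{142} - 155 = - \frac{24991}{142}$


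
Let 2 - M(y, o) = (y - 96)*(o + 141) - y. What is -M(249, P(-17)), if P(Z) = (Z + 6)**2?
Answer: 39835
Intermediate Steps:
P(Z) = (6 + Z)**2
M(y, o) = 2 + y - (-96 + y)*(141 + o) (M(y, o) = 2 - ((y - 96)*(o + 141) - y) = 2 - ((-96 + y)*(141 + o) - y) = 2 - (-y + (-96 + y)*(141 + o)) = 2 + (y - (-96 + y)*(141 + o)) = 2 + y - (-96 + y)*(141 + o))
-M(249, P(-17)) = -(13538 - 140*249 + 96*(6 - 17)**2 - 1*(6 - 17)**2*249) = -(13538 - 34860 + 96*(-11)**2 - 1*(-11)**2*249) = -(13538 - 34860 + 96*121 - 1*121*249) = -(13538 - 34860 + 11616 - 30129) = -1*(-39835) = 39835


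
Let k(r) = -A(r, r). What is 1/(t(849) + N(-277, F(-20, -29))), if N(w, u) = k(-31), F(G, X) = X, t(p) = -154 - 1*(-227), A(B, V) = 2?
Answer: 1/71 ≈ 0.014085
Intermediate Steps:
t(p) = 73 (t(p) = -154 + 227 = 73)
k(r) = -2 (k(r) = -1*2 = -2)
N(w, u) = -2
1/(t(849) + N(-277, F(-20, -29))) = 1/(73 - 2) = 1/71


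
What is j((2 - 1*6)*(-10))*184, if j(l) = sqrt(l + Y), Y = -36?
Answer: 368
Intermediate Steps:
j(l) = sqrt(-36 + l) (j(l) = sqrt(l - 36) = sqrt(-36 + l))
j((2 - 1*6)*(-10))*184 = sqrt(-36 + (2 - 1*6)*(-10))*184 = sqrt(-36 + (2 - 6)*(-10))*184 = sqrt(-36 - 4*(-10))*184 = sqrt(-36 + 40)*184 = sqrt(4)*184 = 2*184 = 368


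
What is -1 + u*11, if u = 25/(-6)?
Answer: -281/6 ≈ -46.833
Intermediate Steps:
u = -25/6 (u = 25*(-⅙) = -25/6 ≈ -4.1667)
-1 + u*11 = -1 - 25/6*11 = -1 - 275/6 = -281/6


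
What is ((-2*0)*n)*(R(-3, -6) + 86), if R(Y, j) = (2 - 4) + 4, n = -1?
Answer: 0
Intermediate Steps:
R(Y, j) = 2 (R(Y, j) = -2 + 4 = 2)
((-2*0)*n)*(R(-3, -6) + 86) = (-2*0*(-1))*(2 + 86) = (0*(-1))*88 = 0*88 = 0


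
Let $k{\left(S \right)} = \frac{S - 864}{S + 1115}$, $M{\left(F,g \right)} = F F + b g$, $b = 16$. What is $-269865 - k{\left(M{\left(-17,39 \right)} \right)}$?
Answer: $- \frac{547286269}{2028} \approx -2.6987 \cdot 10^{5}$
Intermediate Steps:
$M{\left(F,g \right)} = F^{2} + 16 g$ ($M{\left(F,g \right)} = F F + 16 g = F^{2} + 16 g$)
$k{\left(S \right)} = \frac{-864 + S}{1115 + S}$
$-269865 - k{\left(M{\left(-17,39 \right)} \right)} = -269865 - \frac{-864 + \left(\left(-17\right)^{2} + 16 \cdot 39\right)}{1115 + \left(\left(-17\right)^{2} + 16 \cdot 39\right)} = -269865 - \frac{-864 + \left(289 + 624\right)}{1115 + \left(289 + 624\right)} = -269865 - \frac{-864 + 913}{1115 + 913} = -269865 - \frac{1}{2028} \cdot 49 = -269865 - \frac{49}{2028} = - \frac{547286269}{2028}$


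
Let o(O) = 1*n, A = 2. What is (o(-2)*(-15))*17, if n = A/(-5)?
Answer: 102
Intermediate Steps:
n = -⅖ (n = 2/(-5) = 2*(-⅕) = -⅖ ≈ -0.40000)
o(O) = -⅖ (o(O) = 1*(-⅖) = -⅖)
(o(-2)*(-15))*17 = -⅖*(-15)*17 = 6*17 = 102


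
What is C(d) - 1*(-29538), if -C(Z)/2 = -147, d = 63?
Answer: 29832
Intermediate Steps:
C(Z) = 294 (C(Z) = -2*(-147) = 294)
C(d) - 1*(-29538) = 294 - 1*(-29538) = 294 + 29538 = 29832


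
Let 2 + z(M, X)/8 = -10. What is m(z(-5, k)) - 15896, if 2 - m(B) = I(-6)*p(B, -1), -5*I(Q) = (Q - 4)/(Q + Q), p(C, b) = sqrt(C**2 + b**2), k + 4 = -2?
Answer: -15894 + sqrt(9217)/6 ≈ -15878.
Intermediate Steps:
k = -6 (k = -4 - 2 = -6)
z(M, X) = -96 (z(M, X) = -16 + 8*(-10) = -16 - 80 = -96)
I(Q) = -(-4 + Q)/(10*Q) (I(Q) = -(Q - 4)/(5*(Q + Q)) = -(-4 + Q)/(5*(2*Q)) = -(-4 + Q)*1/(2*Q)/5 = -(-4 + Q)/(10*Q))
m(B) = 2 + sqrt(1 + B**2)/6 (m(B) = 2 - (1/10)*(4 - 1*(-6))/(-6)*sqrt(B**2 + (-1)**2) = 2 - (1/10)*(-1/6)*(4 + 6)*sqrt(B**2 + 1) = 2 - (1/10)*(-1/6)*10*sqrt(1 + B**2) = 2 - (-1)*sqrt(1 + B**2)/6 = 2 + sqrt(1 + B**2)/6)
m(z(-5, k)) - 15896 = (2 + sqrt(1 + (-96)**2)/6) - 15896 = (2 + sqrt(1 + 9216)/6) - 15896 = (2 + sqrt(9217)/6) - 15896 = -15894 + sqrt(9217)/6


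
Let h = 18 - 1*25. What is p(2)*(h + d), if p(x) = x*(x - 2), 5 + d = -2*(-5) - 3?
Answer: 0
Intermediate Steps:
d = 2 (d = -5 + (-2*(-5) - 3) = -5 + (10 - 3) = -5 + 7 = 2)
p(x) = x*(-2 + x)
h = -7 (h = 18 - 25 = -7)
p(2)*(h + d) = (2*(-2 + 2))*(-7 + 2) = (2*0)*(-5) = 0*(-5) = 0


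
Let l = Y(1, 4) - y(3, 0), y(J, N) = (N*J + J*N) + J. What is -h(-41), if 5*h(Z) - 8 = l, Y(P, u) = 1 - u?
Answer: -⅖ ≈ -0.40000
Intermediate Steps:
y(J, N) = J + 2*J*N (y(J, N) = (J*N + J*N) + J = 2*J*N + J = J + 2*J*N)
l = -6 (l = (1 - 1*4) - 3*(1 + 2*0) = (1 - 4) - 3*(1 + 0) = -3 - 3 = -6)
h(Z) = ⅖ (h(Z) = 8/5 + (⅕)*(-6) = 8/5 - 6/5 = ⅖)
-h(-41) = -1*⅖ = -⅖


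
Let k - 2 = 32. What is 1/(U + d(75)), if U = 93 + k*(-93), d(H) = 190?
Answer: -1/2879 ≈ -0.00034734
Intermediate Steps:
k = 34 (k = 2 + 32 = 34)
U = -3069 (U = 93 + 34*(-93) = 93 - 3162 = -3069)
1/(U + d(75)) = 1/(-3069 + 190) = 1/(-2879) = -1/2879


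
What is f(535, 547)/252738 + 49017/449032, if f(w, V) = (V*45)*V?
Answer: 336574286917/6304858312 ≈ 53.383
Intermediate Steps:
f(w, V) = 45*V² (f(w, V) = (45*V)*V = 45*V²)
f(535, 547)/252738 + 49017/449032 = (45*547²)/252738 + 49017/449032 = (45*299209)*(1/252738) + 49017*(1/449032) = 13464405*(1/252738) + 49017/449032 = 1496045/28082 + 49017/449032 = 336574286917/6304858312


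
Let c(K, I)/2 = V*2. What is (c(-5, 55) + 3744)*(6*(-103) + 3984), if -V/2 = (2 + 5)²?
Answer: 11282832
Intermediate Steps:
V = -98 (V = -2*(2 + 5)² = -2*7² = -2*49 = -98)
c(K, I) = -392 (c(K, I) = 2*(-98*2) = 2*(-196) = -392)
(c(-5, 55) + 3744)*(6*(-103) + 3984) = (-392 + 3744)*(6*(-103) + 3984) = 3352*(-618 + 3984) = 3352*3366 = 11282832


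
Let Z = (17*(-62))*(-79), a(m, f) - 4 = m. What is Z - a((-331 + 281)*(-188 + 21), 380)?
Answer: 74912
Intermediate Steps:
a(m, f) = 4 + m
Z = 83266 (Z = -1054*(-79) = 83266)
Z - a((-331 + 281)*(-188 + 21), 380) = 83266 - (4 + (-331 + 281)*(-188 + 21)) = 83266 - (4 - 50*(-167)) = 83266 - (4 + 8350) = 83266 - 1*8354 = 83266 - 8354 = 74912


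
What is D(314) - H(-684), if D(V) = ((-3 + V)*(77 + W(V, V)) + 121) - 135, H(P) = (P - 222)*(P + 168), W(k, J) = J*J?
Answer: 30219793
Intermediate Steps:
W(k, J) = J²
H(P) = (-222 + P)*(168 + P)
D(V) = -14 + (-3 + V)*(77 + V²) (D(V) = ((-3 + V)*(77 + V²) + 121) - 135 = (121 + (-3 + V)*(77 + V²)) - 135 = -14 + (-3 + V)*(77 + V²))
D(314) - H(-684) = (-245 + 314³ - 3*314² + 77*314) - (-37296 + (-684)² - 54*(-684)) = (-245 + 30959144 - 3*98596 + 24178) - (-37296 + 467856 + 36936) = (-245 + 30959144 - 295788 + 24178) - 1*467496 = 30687289 - 467496 = 30219793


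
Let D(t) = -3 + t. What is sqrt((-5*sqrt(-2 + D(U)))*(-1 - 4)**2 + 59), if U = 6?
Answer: I*sqrt(66) ≈ 8.124*I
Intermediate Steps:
sqrt((-5*sqrt(-2 + D(U)))*(-1 - 4)**2 + 59) = sqrt((-5*sqrt(-2 + (-3 + 6)))*(-1 - 4)**2 + 59) = sqrt(-5*sqrt(-2 + 3)*(-5)**2 + 59) = sqrt(-5*sqrt(1)*25 + 59) = sqrt(-5*1*25 + 59) = sqrt(-5*25 + 59) = sqrt(-125 + 59) = sqrt(-66) = I*sqrt(66)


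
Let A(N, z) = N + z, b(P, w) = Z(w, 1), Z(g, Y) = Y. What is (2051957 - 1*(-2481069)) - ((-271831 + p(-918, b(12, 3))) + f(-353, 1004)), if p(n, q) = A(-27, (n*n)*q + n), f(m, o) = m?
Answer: 3963431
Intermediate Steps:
b(P, w) = 1
p(n, q) = -27 + n + q*n**2 (p(n, q) = -27 + ((n*n)*q + n) = -27 + (n**2*q + n) = -27 + (q*n**2 + n) = -27 + (n + q*n**2) = -27 + n + q*n**2)
(2051957 - 1*(-2481069)) - ((-271831 + p(-918, b(12, 3))) + f(-353, 1004)) = (2051957 - 1*(-2481069)) - ((-271831 + (-27 - 918*(1 - 918*1))) - 353) = (2051957 + 2481069) - ((-271831 + (-27 - 918*(1 - 918))) - 353) = 4533026 - ((-271831 + (-27 - 918*(-917))) - 353) = 4533026 - ((-271831 + (-27 + 841806)) - 353) = 4533026 - ((-271831 + 841779) - 353) = 4533026 - (569948 - 353) = 4533026 - 1*569595 = 4533026 - 569595 = 3963431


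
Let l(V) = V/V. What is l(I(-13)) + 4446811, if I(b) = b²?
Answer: 4446812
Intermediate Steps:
l(V) = 1
l(I(-13)) + 4446811 = 1 + 4446811 = 4446812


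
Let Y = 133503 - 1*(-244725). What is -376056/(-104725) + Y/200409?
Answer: 38324978068/6995944175 ≈ 5.4782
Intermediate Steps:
Y = 378228 (Y = 133503 + 244725 = 378228)
-376056/(-104725) + Y/200409 = -376056/(-104725) + 378228/200409 = -376056*(-1/104725) + 378228*(1/200409) = 376056/104725 + 126076/66803 = 38324978068/6995944175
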